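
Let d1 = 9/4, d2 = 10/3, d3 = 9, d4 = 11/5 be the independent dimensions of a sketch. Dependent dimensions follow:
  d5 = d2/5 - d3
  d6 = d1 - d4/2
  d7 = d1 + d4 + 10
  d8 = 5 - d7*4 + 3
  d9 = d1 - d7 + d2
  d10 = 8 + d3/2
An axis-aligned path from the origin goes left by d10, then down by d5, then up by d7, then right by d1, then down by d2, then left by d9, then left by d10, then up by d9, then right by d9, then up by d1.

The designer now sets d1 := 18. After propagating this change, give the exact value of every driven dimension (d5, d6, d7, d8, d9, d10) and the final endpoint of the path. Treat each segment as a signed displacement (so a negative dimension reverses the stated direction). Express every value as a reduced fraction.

d5 = -25/3
d6 = 169/10
d7 = 151/5
d8 = -564/5
d9 = -133/15
d10 = 25/2
endpoint = (-7, 133/3)

Apply edit: d1 := 18
  d5 = d2/5 - d3 = -25/3
  d6 = d1 - d4/2 = 169/10
  d7 = d1 + d4 + 10 = 151/5
  d8 = 5 - d7*4 + 3 = -564/5
  d9 = d1 - d7 + d2 = -133/15
  d10 = 8 + d3/2 = 25/2
Walk from origin (0, 0):
  seg 1: left by d10 = 25/2 → (-25/2, 0)
  seg 2: down by d5 = -25/3 → (-25/2, 25/3)
  seg 3: up by d7 = 151/5 → (-25/2, 578/15)
  seg 4: right by d1 = 18 → (11/2, 578/15)
  seg 5: down by d2 = 10/3 → (11/2, 176/5)
  seg 6: left by d9 = -133/15 → (431/30, 176/5)
  seg 7: left by d10 = 25/2 → (28/15, 176/5)
  seg 8: up by d9 = -133/15 → (28/15, 79/3)
  seg 9: right by d9 = -133/15 → (-7, 79/3)
  seg 10: up by d1 = 18 → (-7, 133/3)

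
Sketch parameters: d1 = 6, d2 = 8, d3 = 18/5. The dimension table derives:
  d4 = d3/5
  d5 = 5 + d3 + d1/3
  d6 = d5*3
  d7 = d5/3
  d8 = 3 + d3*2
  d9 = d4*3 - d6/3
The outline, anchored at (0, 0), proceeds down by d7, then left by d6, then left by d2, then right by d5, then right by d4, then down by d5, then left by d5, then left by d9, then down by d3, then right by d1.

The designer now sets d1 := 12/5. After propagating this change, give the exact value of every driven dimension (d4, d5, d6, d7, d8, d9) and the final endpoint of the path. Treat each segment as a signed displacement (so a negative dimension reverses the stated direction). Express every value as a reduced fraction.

Apply edit: d1 := 12/5
  d4 = d3/5 = 18/25
  d5 = 5 + d3 + d1/3 = 47/5
  d6 = d5*3 = 141/5
  d7 = d5/3 = 47/15
  d8 = 3 + d3*2 = 51/5
  d9 = d4*3 - d6/3 = -181/25
Walk from origin (0, 0):
  seg 1: down by d7 = 47/15 → (0, -47/15)
  seg 2: left by d6 = 141/5 → (-141/5, -47/15)
  seg 3: left by d2 = 8 → (-181/5, -47/15)
  seg 4: right by d5 = 47/5 → (-134/5, -47/15)
  seg 5: right by d4 = 18/25 → (-652/25, -47/15)
  seg 6: down by d5 = 47/5 → (-652/25, -188/15)
  seg 7: left by d5 = 47/5 → (-887/25, -188/15)
  seg 8: left by d9 = -181/25 → (-706/25, -188/15)
  seg 9: down by d3 = 18/5 → (-706/25, -242/15)
  seg 10: right by d1 = 12/5 → (-646/25, -242/15)

d4 = 18/25
d5 = 47/5
d6 = 141/5
d7 = 47/15
d8 = 51/5
d9 = -181/25
endpoint = (-646/25, -242/15)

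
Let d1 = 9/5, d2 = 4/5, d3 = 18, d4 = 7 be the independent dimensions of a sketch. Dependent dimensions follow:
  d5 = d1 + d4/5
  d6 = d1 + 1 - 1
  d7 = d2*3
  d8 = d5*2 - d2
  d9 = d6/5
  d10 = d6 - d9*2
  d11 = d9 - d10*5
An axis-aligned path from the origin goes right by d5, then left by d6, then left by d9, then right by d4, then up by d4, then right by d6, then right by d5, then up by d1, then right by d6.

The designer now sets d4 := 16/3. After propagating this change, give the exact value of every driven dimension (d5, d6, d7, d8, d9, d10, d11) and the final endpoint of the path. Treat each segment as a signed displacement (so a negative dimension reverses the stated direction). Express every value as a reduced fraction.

Apply edit: d4 := 16/3
  d5 = d1 + d4/5 = 43/15
  d6 = d1 + 1 - 1 = 9/5
  d7 = d2*3 = 12/5
  d8 = d5*2 - d2 = 74/15
  d9 = d6/5 = 9/25
  d10 = d6 - d9*2 = 27/25
  d11 = d9 - d10*5 = -126/25
Walk from origin (0, 0):
  seg 1: right by d5 = 43/15 → (43/15, 0)
  seg 2: left by d6 = 9/5 → (16/15, 0)
  seg 3: left by d9 = 9/25 → (53/75, 0)
  seg 4: right by d4 = 16/3 → (151/25, 0)
  seg 5: up by d4 = 16/3 → (151/25, 16/3)
  seg 6: right by d6 = 9/5 → (196/25, 16/3)
  seg 7: right by d5 = 43/15 → (803/75, 16/3)
  seg 8: up by d1 = 9/5 → (803/75, 107/15)
  seg 9: right by d6 = 9/5 → (938/75, 107/15)

d5 = 43/15
d6 = 9/5
d7 = 12/5
d8 = 74/15
d9 = 9/25
d10 = 27/25
d11 = -126/25
endpoint = (938/75, 107/15)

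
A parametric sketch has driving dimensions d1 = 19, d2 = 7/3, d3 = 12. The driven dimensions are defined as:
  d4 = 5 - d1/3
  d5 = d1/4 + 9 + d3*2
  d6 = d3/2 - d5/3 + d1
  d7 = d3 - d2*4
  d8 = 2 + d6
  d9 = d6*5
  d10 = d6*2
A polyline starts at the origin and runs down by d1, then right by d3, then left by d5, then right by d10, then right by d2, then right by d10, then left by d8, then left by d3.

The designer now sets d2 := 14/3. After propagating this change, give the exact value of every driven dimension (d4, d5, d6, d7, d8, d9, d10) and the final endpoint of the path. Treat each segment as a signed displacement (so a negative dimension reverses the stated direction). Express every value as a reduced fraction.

d4 = -4/3
d5 = 151/4
d6 = 149/12
d7 = -20/3
d8 = 173/12
d9 = 745/12
d10 = 149/6
endpoint = (13/6, -19)

Apply edit: d2 := 14/3
  d4 = 5 - d1/3 = -4/3
  d5 = d1/4 + 9 + d3*2 = 151/4
  d6 = d3/2 - d5/3 + d1 = 149/12
  d7 = d3 - d2*4 = -20/3
  d8 = 2 + d6 = 173/12
  d9 = d6*5 = 745/12
  d10 = d6*2 = 149/6
Walk from origin (0, 0):
  seg 1: down by d1 = 19 → (0, -19)
  seg 2: right by d3 = 12 → (12, -19)
  seg 3: left by d5 = 151/4 → (-103/4, -19)
  seg 4: right by d10 = 149/6 → (-11/12, -19)
  seg 5: right by d2 = 14/3 → (15/4, -19)
  seg 6: right by d10 = 149/6 → (343/12, -19)
  seg 7: left by d8 = 173/12 → (85/6, -19)
  seg 8: left by d3 = 12 → (13/6, -19)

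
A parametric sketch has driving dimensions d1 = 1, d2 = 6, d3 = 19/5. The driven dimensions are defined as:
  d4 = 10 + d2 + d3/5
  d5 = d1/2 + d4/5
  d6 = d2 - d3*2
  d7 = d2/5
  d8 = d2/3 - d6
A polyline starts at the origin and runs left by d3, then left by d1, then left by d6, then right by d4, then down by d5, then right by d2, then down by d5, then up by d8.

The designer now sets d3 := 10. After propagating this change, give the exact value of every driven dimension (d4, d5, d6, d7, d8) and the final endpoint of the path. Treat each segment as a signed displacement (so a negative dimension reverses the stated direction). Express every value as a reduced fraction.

d4 = 18
d5 = 41/10
d6 = -14
d7 = 6/5
d8 = 16
endpoint = (27, 39/5)

Apply edit: d3 := 10
  d4 = 10 + d2 + d3/5 = 18
  d5 = d1/2 + d4/5 = 41/10
  d6 = d2 - d3*2 = -14
  d7 = d2/5 = 6/5
  d8 = d2/3 - d6 = 16
Walk from origin (0, 0):
  seg 1: left by d3 = 10 → (-10, 0)
  seg 2: left by d1 = 1 → (-11, 0)
  seg 3: left by d6 = -14 → (3, 0)
  seg 4: right by d4 = 18 → (21, 0)
  seg 5: down by d5 = 41/10 → (21, -41/10)
  seg 6: right by d2 = 6 → (27, -41/10)
  seg 7: down by d5 = 41/10 → (27, -41/5)
  seg 8: up by d8 = 16 → (27, 39/5)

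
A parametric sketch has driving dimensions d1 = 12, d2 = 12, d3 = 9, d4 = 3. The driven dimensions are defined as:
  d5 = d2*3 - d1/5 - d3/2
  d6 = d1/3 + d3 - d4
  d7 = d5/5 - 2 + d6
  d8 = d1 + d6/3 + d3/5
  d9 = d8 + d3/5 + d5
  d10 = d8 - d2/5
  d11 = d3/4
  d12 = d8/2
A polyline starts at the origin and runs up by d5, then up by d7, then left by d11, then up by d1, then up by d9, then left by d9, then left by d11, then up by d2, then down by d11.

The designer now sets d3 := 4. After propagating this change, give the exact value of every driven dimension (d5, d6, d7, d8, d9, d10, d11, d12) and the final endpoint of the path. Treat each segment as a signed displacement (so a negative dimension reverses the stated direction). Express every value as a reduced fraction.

Apply edit: d3 := 4
  d5 = d2*3 - d1/5 - d3/2 = 158/5
  d6 = d1/3 + d3 - d4 = 5
  d7 = d5/5 - 2 + d6 = 233/25
  d8 = d1 + d6/3 + d3/5 = 217/15
  d9 = d8 + d3/5 + d5 = 703/15
  d10 = d8 - d2/5 = 181/15
  d11 = d3/4 = 1
  d12 = d8/2 = 217/30
Walk from origin (0, 0):
  seg 1: up by d5 = 158/5 → (0, 158/5)
  seg 2: up by d7 = 233/25 → (0, 1023/25)
  seg 3: left by d11 = 1 → (-1, 1023/25)
  seg 4: up by d1 = 12 → (-1, 1323/25)
  seg 5: up by d9 = 703/15 → (-1, 7484/75)
  seg 6: left by d9 = 703/15 → (-718/15, 7484/75)
  seg 7: left by d11 = 1 → (-733/15, 7484/75)
  seg 8: up by d2 = 12 → (-733/15, 8384/75)
  seg 9: down by d11 = 1 → (-733/15, 8309/75)

d5 = 158/5
d6 = 5
d7 = 233/25
d8 = 217/15
d9 = 703/15
d10 = 181/15
d11 = 1
d12 = 217/30
endpoint = (-733/15, 8309/75)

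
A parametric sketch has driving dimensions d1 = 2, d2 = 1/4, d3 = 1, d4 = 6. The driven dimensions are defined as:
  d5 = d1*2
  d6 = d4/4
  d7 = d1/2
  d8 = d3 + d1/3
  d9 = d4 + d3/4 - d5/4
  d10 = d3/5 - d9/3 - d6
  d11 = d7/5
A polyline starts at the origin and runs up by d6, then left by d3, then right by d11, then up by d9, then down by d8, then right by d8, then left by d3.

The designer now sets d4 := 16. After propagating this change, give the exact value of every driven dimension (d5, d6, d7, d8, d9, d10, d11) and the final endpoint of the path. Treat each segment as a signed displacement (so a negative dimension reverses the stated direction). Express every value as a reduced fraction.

Apply edit: d4 := 16
  d5 = d1*2 = 4
  d6 = d4/4 = 4
  d7 = d1/2 = 1
  d8 = d3 + d1/3 = 5/3
  d9 = d4 + d3/4 - d5/4 = 61/4
  d10 = d3/5 - d9/3 - d6 = -533/60
  d11 = d7/5 = 1/5
Walk from origin (0, 0):
  seg 1: up by d6 = 4 → (0, 4)
  seg 2: left by d3 = 1 → (-1, 4)
  seg 3: right by d11 = 1/5 → (-4/5, 4)
  seg 4: up by d9 = 61/4 → (-4/5, 77/4)
  seg 5: down by d8 = 5/3 → (-4/5, 211/12)
  seg 6: right by d8 = 5/3 → (13/15, 211/12)
  seg 7: left by d3 = 1 → (-2/15, 211/12)

d5 = 4
d6 = 4
d7 = 1
d8 = 5/3
d9 = 61/4
d10 = -533/60
d11 = 1/5
endpoint = (-2/15, 211/12)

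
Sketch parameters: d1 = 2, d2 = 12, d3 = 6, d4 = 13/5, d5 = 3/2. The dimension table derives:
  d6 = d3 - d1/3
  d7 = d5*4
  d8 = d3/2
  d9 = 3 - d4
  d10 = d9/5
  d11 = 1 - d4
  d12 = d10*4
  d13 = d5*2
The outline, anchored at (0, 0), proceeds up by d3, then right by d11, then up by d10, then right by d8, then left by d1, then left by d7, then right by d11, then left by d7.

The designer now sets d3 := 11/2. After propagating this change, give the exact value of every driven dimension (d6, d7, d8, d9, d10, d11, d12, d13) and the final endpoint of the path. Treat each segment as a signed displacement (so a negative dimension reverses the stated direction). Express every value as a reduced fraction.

Apply edit: d3 := 11/2
  d6 = d3 - d1/3 = 29/6
  d7 = d5*4 = 6
  d8 = d3/2 = 11/4
  d9 = 3 - d4 = 2/5
  d10 = d9/5 = 2/25
  d11 = 1 - d4 = -8/5
  d12 = d10*4 = 8/25
  d13 = d5*2 = 3
Walk from origin (0, 0):
  seg 1: up by d3 = 11/2 → (0, 11/2)
  seg 2: right by d11 = -8/5 → (-8/5, 11/2)
  seg 3: up by d10 = 2/25 → (-8/5, 279/50)
  seg 4: right by d8 = 11/4 → (23/20, 279/50)
  seg 5: left by d1 = 2 → (-17/20, 279/50)
  seg 6: left by d7 = 6 → (-137/20, 279/50)
  seg 7: right by d11 = -8/5 → (-169/20, 279/50)
  seg 8: left by d7 = 6 → (-289/20, 279/50)

d6 = 29/6
d7 = 6
d8 = 11/4
d9 = 2/5
d10 = 2/25
d11 = -8/5
d12 = 8/25
d13 = 3
endpoint = (-289/20, 279/50)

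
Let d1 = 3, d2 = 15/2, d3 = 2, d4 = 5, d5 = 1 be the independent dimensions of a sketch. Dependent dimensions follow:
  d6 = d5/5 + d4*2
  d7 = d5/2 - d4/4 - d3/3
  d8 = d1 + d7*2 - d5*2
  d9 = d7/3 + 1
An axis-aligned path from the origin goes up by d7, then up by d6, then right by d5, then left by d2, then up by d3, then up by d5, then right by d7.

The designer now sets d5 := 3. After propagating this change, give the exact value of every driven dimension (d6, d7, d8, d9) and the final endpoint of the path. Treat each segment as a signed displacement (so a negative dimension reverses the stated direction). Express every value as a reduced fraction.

Apply edit: d5 := 3
  d6 = d5/5 + d4*2 = 53/5
  d7 = d5/2 - d4/4 - d3/3 = -5/12
  d8 = d1 + d7*2 - d5*2 = -23/6
  d9 = d7/3 + 1 = 31/36
Walk from origin (0, 0):
  seg 1: up by d7 = -5/12 → (0, -5/12)
  seg 2: up by d6 = 53/5 → (0, 611/60)
  seg 3: right by d5 = 3 → (3, 611/60)
  seg 4: left by d2 = 15/2 → (-9/2, 611/60)
  seg 5: up by d3 = 2 → (-9/2, 731/60)
  seg 6: up by d5 = 3 → (-9/2, 911/60)
  seg 7: right by d7 = -5/12 → (-59/12, 911/60)

d6 = 53/5
d7 = -5/12
d8 = -23/6
d9 = 31/36
endpoint = (-59/12, 911/60)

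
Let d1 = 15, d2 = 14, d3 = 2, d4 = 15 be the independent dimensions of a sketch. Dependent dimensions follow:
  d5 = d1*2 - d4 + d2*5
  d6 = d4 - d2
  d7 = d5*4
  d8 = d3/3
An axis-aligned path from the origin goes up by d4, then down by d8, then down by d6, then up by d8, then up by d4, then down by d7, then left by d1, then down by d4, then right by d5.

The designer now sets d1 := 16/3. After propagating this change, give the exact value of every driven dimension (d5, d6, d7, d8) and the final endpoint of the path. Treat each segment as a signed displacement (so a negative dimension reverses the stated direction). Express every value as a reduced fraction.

d5 = 197/3
d6 = 1
d7 = 788/3
d8 = 2/3
endpoint = (181/3, -746/3)

Apply edit: d1 := 16/3
  d5 = d1*2 - d4 + d2*5 = 197/3
  d6 = d4 - d2 = 1
  d7 = d5*4 = 788/3
  d8 = d3/3 = 2/3
Walk from origin (0, 0):
  seg 1: up by d4 = 15 → (0, 15)
  seg 2: down by d8 = 2/3 → (0, 43/3)
  seg 3: down by d6 = 1 → (0, 40/3)
  seg 4: up by d8 = 2/3 → (0, 14)
  seg 5: up by d4 = 15 → (0, 29)
  seg 6: down by d7 = 788/3 → (0, -701/3)
  seg 7: left by d1 = 16/3 → (-16/3, -701/3)
  seg 8: down by d4 = 15 → (-16/3, -746/3)
  seg 9: right by d5 = 197/3 → (181/3, -746/3)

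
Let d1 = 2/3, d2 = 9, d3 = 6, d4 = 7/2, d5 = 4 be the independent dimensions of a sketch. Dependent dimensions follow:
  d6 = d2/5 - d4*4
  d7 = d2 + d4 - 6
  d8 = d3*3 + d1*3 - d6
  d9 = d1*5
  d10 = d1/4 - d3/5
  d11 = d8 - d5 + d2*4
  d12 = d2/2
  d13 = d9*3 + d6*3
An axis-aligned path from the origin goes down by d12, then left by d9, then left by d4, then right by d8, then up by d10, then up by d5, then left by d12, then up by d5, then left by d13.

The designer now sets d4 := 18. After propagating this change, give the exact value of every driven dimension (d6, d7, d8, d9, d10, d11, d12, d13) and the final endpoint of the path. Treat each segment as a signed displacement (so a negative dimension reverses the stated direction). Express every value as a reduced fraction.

Apply edit: d4 := 18
  d6 = d2/5 - d4*4 = -351/5
  d7 = d2 + d4 - 6 = 21
  d8 = d3*3 + d1*3 - d6 = 451/5
  d9 = d1*5 = 10/3
  d10 = d1/4 - d3/5 = -31/30
  d11 = d8 - d5 + d2*4 = 611/5
  d12 = d2/2 = 9/2
  d13 = d9*3 + d6*3 = -1003/5
Walk from origin (0, 0):
  seg 1: down by d12 = 9/2 → (0, -9/2)
  seg 2: left by d9 = 10/3 → (-10/3, -9/2)
  seg 3: left by d4 = 18 → (-64/3, -9/2)
  seg 4: right by d8 = 451/5 → (1033/15, -9/2)
  seg 5: up by d10 = -31/30 → (1033/15, -83/15)
  seg 6: up by d5 = 4 → (1033/15, -23/15)
  seg 7: left by d12 = 9/2 → (1931/30, -23/15)
  seg 8: up by d5 = 4 → (1931/30, 37/15)
  seg 9: left by d13 = -1003/5 → (7949/30, 37/15)

d6 = -351/5
d7 = 21
d8 = 451/5
d9 = 10/3
d10 = -31/30
d11 = 611/5
d12 = 9/2
d13 = -1003/5
endpoint = (7949/30, 37/15)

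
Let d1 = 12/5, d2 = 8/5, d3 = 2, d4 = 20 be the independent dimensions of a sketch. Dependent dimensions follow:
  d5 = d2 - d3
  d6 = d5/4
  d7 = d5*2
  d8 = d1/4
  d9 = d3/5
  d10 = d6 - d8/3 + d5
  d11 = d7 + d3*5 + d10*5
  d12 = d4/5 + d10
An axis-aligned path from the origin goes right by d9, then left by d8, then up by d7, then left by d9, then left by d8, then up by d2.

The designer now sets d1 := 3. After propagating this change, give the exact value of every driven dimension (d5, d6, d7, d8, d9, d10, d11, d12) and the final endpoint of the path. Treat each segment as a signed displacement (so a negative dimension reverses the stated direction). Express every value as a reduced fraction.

d5 = -2/5
d6 = -1/10
d7 = -4/5
d8 = 3/4
d9 = 2/5
d10 = -3/4
d11 = 109/20
d12 = 13/4
endpoint = (-3/2, 4/5)

Apply edit: d1 := 3
  d5 = d2 - d3 = -2/5
  d6 = d5/4 = -1/10
  d7 = d5*2 = -4/5
  d8 = d1/4 = 3/4
  d9 = d3/5 = 2/5
  d10 = d6 - d8/3 + d5 = -3/4
  d11 = d7 + d3*5 + d10*5 = 109/20
  d12 = d4/5 + d10 = 13/4
Walk from origin (0, 0):
  seg 1: right by d9 = 2/5 → (2/5, 0)
  seg 2: left by d8 = 3/4 → (-7/20, 0)
  seg 3: up by d7 = -4/5 → (-7/20, -4/5)
  seg 4: left by d9 = 2/5 → (-3/4, -4/5)
  seg 5: left by d8 = 3/4 → (-3/2, -4/5)
  seg 6: up by d2 = 8/5 → (-3/2, 4/5)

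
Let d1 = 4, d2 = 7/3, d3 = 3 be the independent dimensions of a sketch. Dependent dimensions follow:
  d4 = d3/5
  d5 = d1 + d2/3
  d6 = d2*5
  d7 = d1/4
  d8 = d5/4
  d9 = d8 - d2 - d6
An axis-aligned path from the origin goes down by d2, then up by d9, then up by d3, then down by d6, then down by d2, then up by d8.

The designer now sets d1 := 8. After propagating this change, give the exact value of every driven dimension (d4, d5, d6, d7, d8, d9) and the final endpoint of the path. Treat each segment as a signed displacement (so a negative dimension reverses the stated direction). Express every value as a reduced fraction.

d4 = 3/5
d5 = 79/9
d6 = 35/3
d7 = 2
d8 = 79/36
d9 = -425/36
endpoint = (0, -413/18)

Apply edit: d1 := 8
  d4 = d3/5 = 3/5
  d5 = d1 + d2/3 = 79/9
  d6 = d2*5 = 35/3
  d7 = d1/4 = 2
  d8 = d5/4 = 79/36
  d9 = d8 - d2 - d6 = -425/36
Walk from origin (0, 0):
  seg 1: down by d2 = 7/3 → (0, -7/3)
  seg 2: up by d9 = -425/36 → (0, -509/36)
  seg 3: up by d3 = 3 → (0, -401/36)
  seg 4: down by d6 = 35/3 → (0, -821/36)
  seg 5: down by d2 = 7/3 → (0, -905/36)
  seg 6: up by d8 = 79/36 → (0, -413/18)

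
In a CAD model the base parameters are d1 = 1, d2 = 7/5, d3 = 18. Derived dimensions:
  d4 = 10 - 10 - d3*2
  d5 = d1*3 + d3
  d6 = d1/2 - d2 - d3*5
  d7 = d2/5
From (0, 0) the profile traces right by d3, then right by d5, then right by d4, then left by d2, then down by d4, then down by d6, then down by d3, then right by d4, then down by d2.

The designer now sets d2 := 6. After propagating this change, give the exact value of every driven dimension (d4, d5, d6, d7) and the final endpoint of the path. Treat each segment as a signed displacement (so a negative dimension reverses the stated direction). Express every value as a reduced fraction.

d4 = -36
d5 = 21
d6 = -191/2
d7 = 6/5
endpoint = (-39, 215/2)

Apply edit: d2 := 6
  d4 = 10 - 10 - d3*2 = -36
  d5 = d1*3 + d3 = 21
  d6 = d1/2 - d2 - d3*5 = -191/2
  d7 = d2/5 = 6/5
Walk from origin (0, 0):
  seg 1: right by d3 = 18 → (18, 0)
  seg 2: right by d5 = 21 → (39, 0)
  seg 3: right by d4 = -36 → (3, 0)
  seg 4: left by d2 = 6 → (-3, 0)
  seg 5: down by d4 = -36 → (-3, 36)
  seg 6: down by d6 = -191/2 → (-3, 263/2)
  seg 7: down by d3 = 18 → (-3, 227/2)
  seg 8: right by d4 = -36 → (-39, 227/2)
  seg 9: down by d2 = 6 → (-39, 215/2)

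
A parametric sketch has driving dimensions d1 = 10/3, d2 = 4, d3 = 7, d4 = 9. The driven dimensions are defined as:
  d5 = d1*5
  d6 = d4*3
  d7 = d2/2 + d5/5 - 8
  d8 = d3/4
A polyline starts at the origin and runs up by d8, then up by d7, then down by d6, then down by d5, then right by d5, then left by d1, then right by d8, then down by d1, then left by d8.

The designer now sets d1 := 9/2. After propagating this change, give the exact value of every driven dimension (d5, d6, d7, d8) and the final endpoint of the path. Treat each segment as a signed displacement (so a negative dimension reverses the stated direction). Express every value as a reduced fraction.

Apply edit: d1 := 9/2
  d5 = d1*5 = 45/2
  d6 = d4*3 = 27
  d7 = d2/2 + d5/5 - 8 = -3/2
  d8 = d3/4 = 7/4
Walk from origin (0, 0):
  seg 1: up by d8 = 7/4 → (0, 7/4)
  seg 2: up by d7 = -3/2 → (0, 1/4)
  seg 3: down by d6 = 27 → (0, -107/4)
  seg 4: down by d5 = 45/2 → (0, -197/4)
  seg 5: right by d5 = 45/2 → (45/2, -197/4)
  seg 6: left by d1 = 9/2 → (18, -197/4)
  seg 7: right by d8 = 7/4 → (79/4, -197/4)
  seg 8: down by d1 = 9/2 → (79/4, -215/4)
  seg 9: left by d8 = 7/4 → (18, -215/4)

d5 = 45/2
d6 = 27
d7 = -3/2
d8 = 7/4
endpoint = (18, -215/4)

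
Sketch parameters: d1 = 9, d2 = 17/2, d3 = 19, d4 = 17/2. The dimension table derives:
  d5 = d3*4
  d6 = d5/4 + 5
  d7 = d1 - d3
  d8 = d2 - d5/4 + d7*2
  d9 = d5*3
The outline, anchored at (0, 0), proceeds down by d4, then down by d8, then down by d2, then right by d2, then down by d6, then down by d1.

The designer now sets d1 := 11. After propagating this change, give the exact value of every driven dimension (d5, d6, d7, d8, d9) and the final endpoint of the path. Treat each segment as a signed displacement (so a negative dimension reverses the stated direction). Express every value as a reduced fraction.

d5 = 76
d6 = 24
d7 = -8
d8 = -53/2
d9 = 228
endpoint = (17/2, -51/2)

Apply edit: d1 := 11
  d5 = d3*4 = 76
  d6 = d5/4 + 5 = 24
  d7 = d1 - d3 = -8
  d8 = d2 - d5/4 + d7*2 = -53/2
  d9 = d5*3 = 228
Walk from origin (0, 0):
  seg 1: down by d4 = 17/2 → (0, -17/2)
  seg 2: down by d8 = -53/2 → (0, 18)
  seg 3: down by d2 = 17/2 → (0, 19/2)
  seg 4: right by d2 = 17/2 → (17/2, 19/2)
  seg 5: down by d6 = 24 → (17/2, -29/2)
  seg 6: down by d1 = 11 → (17/2, -51/2)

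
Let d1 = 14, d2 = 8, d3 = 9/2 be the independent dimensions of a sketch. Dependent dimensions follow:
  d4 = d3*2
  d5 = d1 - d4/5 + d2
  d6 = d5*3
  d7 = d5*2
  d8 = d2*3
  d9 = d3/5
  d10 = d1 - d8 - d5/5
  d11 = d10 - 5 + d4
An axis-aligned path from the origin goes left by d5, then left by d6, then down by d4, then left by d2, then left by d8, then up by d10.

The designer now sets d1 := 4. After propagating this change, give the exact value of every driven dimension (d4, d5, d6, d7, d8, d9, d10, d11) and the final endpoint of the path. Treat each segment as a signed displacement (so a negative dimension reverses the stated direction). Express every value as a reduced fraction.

Apply edit: d1 := 4
  d4 = d3*2 = 9
  d5 = d1 - d4/5 + d2 = 51/5
  d6 = d5*3 = 153/5
  d7 = d5*2 = 102/5
  d8 = d2*3 = 24
  d9 = d3/5 = 9/10
  d10 = d1 - d8 - d5/5 = -551/25
  d11 = d10 - 5 + d4 = -451/25
Walk from origin (0, 0):
  seg 1: left by d5 = 51/5 → (-51/5, 0)
  seg 2: left by d6 = 153/5 → (-204/5, 0)
  seg 3: down by d4 = 9 → (-204/5, -9)
  seg 4: left by d2 = 8 → (-244/5, -9)
  seg 5: left by d8 = 24 → (-364/5, -9)
  seg 6: up by d10 = -551/25 → (-364/5, -776/25)

d4 = 9
d5 = 51/5
d6 = 153/5
d7 = 102/5
d8 = 24
d9 = 9/10
d10 = -551/25
d11 = -451/25
endpoint = (-364/5, -776/25)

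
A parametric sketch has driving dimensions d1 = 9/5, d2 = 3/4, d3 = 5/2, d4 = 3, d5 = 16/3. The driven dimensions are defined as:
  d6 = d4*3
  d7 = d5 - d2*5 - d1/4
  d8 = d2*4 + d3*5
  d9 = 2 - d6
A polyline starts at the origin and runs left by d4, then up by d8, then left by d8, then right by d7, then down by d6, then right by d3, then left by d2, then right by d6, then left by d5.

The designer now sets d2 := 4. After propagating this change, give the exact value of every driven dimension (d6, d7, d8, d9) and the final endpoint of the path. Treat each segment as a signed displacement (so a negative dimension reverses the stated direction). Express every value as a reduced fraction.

d6 = 9
d7 = -907/60
d8 = 57/2
d9 = -7
endpoint = (-889/20, 39/2)

Apply edit: d2 := 4
  d6 = d4*3 = 9
  d7 = d5 - d2*5 - d1/4 = -907/60
  d8 = d2*4 + d3*5 = 57/2
  d9 = 2 - d6 = -7
Walk from origin (0, 0):
  seg 1: left by d4 = 3 → (-3, 0)
  seg 2: up by d8 = 57/2 → (-3, 57/2)
  seg 3: left by d8 = 57/2 → (-63/2, 57/2)
  seg 4: right by d7 = -907/60 → (-2797/60, 57/2)
  seg 5: down by d6 = 9 → (-2797/60, 39/2)
  seg 6: right by d3 = 5/2 → (-2647/60, 39/2)
  seg 7: left by d2 = 4 → (-2887/60, 39/2)
  seg 8: right by d6 = 9 → (-2347/60, 39/2)
  seg 9: left by d5 = 16/3 → (-889/20, 39/2)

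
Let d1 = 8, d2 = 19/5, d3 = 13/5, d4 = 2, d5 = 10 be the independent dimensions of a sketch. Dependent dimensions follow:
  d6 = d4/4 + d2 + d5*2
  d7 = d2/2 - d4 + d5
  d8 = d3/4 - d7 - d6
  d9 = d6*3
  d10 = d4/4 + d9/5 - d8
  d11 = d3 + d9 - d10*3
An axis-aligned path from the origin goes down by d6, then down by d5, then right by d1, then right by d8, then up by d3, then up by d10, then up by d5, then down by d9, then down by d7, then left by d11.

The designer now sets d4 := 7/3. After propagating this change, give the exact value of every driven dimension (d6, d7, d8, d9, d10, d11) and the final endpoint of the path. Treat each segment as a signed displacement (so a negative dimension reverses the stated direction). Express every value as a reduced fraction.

d6 = 1463/60
d7 = 287/30
d8 = -333/10
d9 = 1463/20
d10 = 7277/150
d11 = -6979/100
endpoint = (4449/100, -4199/75)

Apply edit: d4 := 7/3
  d6 = d4/4 + d2 + d5*2 = 1463/60
  d7 = d2/2 - d4 + d5 = 287/30
  d8 = d3/4 - d7 - d6 = -333/10
  d9 = d6*3 = 1463/20
  d10 = d4/4 + d9/5 - d8 = 7277/150
  d11 = d3 + d9 - d10*3 = -6979/100
Walk from origin (0, 0):
  seg 1: down by d6 = 1463/60 → (0, -1463/60)
  seg 2: down by d5 = 10 → (0, -2063/60)
  seg 3: right by d1 = 8 → (8, -2063/60)
  seg 4: right by d8 = -333/10 → (-253/10, -2063/60)
  seg 5: up by d3 = 13/5 → (-253/10, -1907/60)
  seg 6: up by d10 = 7277/150 → (-253/10, 1673/100)
  seg 7: up by d5 = 10 → (-253/10, 2673/100)
  seg 8: down by d9 = 1463/20 → (-253/10, -2321/50)
  seg 9: down by d7 = 287/30 → (-253/10, -4199/75)
  seg 10: left by d11 = -6979/100 → (4449/100, -4199/75)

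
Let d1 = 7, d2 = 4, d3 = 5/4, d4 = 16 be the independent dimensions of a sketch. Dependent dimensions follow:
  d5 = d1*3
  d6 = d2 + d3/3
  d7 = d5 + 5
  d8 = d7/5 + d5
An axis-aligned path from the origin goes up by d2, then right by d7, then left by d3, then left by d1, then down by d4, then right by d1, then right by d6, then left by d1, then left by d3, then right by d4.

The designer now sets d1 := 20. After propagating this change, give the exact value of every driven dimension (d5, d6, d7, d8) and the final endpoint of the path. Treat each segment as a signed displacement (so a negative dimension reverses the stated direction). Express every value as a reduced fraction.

Apply edit: d1 := 20
  d5 = d1*3 = 60
  d6 = d2 + d3/3 = 53/12
  d7 = d5 + 5 = 65
  d8 = d7/5 + d5 = 73
Walk from origin (0, 0):
  seg 1: up by d2 = 4 → (0, 4)
  seg 2: right by d7 = 65 → (65, 4)
  seg 3: left by d3 = 5/4 → (255/4, 4)
  seg 4: left by d1 = 20 → (175/4, 4)
  seg 5: down by d4 = 16 → (175/4, -12)
  seg 6: right by d1 = 20 → (255/4, -12)
  seg 7: right by d6 = 53/12 → (409/6, -12)
  seg 8: left by d1 = 20 → (289/6, -12)
  seg 9: left by d3 = 5/4 → (563/12, -12)
  seg 10: right by d4 = 16 → (755/12, -12)

d5 = 60
d6 = 53/12
d7 = 65
d8 = 73
endpoint = (755/12, -12)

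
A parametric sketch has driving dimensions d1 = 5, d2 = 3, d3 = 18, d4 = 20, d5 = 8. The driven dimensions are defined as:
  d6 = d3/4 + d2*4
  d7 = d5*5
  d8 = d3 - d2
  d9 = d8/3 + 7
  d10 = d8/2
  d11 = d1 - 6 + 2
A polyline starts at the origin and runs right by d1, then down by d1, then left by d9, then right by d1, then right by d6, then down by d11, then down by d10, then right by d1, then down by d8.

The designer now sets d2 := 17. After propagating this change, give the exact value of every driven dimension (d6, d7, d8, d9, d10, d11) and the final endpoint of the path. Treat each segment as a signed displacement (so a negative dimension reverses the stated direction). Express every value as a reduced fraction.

Apply edit: d2 := 17
  d6 = d3/4 + d2*4 = 145/2
  d7 = d5*5 = 40
  d8 = d3 - d2 = 1
  d9 = d8/3 + 7 = 22/3
  d10 = d8/2 = 1/2
  d11 = d1 - 6 + 2 = 1
Walk from origin (0, 0):
  seg 1: right by d1 = 5 → (5, 0)
  seg 2: down by d1 = 5 → (5, -5)
  seg 3: left by d9 = 22/3 → (-7/3, -5)
  seg 4: right by d1 = 5 → (8/3, -5)
  seg 5: right by d6 = 145/2 → (451/6, -5)
  seg 6: down by d11 = 1 → (451/6, -6)
  seg 7: down by d10 = 1/2 → (451/6, -13/2)
  seg 8: right by d1 = 5 → (481/6, -13/2)
  seg 9: down by d8 = 1 → (481/6, -15/2)

d6 = 145/2
d7 = 40
d8 = 1
d9 = 22/3
d10 = 1/2
d11 = 1
endpoint = (481/6, -15/2)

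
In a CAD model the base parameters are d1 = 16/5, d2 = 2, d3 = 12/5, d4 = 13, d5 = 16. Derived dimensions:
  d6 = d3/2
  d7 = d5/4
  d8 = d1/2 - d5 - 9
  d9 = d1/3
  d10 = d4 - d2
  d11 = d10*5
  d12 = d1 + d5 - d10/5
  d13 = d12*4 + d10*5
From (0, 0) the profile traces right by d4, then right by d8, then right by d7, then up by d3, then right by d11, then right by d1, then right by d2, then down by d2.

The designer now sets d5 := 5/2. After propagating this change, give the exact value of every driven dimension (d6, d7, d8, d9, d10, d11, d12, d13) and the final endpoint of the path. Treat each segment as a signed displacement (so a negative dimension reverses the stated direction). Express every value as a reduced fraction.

Apply edit: d5 := 5/2
  d6 = d3/2 = 6/5
  d7 = d5/4 = 5/8
  d8 = d1/2 - d5 - 9 = -99/10
  d9 = d1/3 = 16/15
  d10 = d4 - d2 = 11
  d11 = d10*5 = 55
  d12 = d1 + d5 - d10/5 = 7/2
  d13 = d12*4 + d10*5 = 69
Walk from origin (0, 0):
  seg 1: right by d4 = 13 → (13, 0)
  seg 2: right by d8 = -99/10 → (31/10, 0)
  seg 3: right by d7 = 5/8 → (149/40, 0)
  seg 4: up by d3 = 12/5 → (149/40, 12/5)
  seg 5: right by d11 = 55 → (2349/40, 12/5)
  seg 6: right by d1 = 16/5 → (2477/40, 12/5)
  seg 7: right by d2 = 2 → (2557/40, 12/5)
  seg 8: down by d2 = 2 → (2557/40, 2/5)

d6 = 6/5
d7 = 5/8
d8 = -99/10
d9 = 16/15
d10 = 11
d11 = 55
d12 = 7/2
d13 = 69
endpoint = (2557/40, 2/5)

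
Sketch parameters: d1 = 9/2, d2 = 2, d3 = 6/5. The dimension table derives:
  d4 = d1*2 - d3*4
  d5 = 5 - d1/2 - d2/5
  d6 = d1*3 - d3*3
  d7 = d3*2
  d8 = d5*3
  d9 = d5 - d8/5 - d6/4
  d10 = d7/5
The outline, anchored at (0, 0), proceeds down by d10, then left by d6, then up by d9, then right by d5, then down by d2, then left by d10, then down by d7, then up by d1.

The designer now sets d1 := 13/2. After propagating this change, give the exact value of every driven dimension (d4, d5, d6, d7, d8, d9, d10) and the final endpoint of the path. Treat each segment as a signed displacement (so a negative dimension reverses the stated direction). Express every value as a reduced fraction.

Apply edit: d1 := 13/2
  d4 = d1*2 - d3*4 = 41/5
  d5 = 5 - d1/2 - d2/5 = 27/20
  d6 = d1*3 - d3*3 = 159/10
  d7 = d3*2 = 12/5
  d8 = d5*3 = 81/20
  d9 = d5 - d8/5 - d6/4 = -687/200
  d10 = d7/5 = 12/25
Walk from origin (0, 0):
  seg 1: down by d10 = 12/25 → (0, -12/25)
  seg 2: left by d6 = 159/10 → (-159/10, -12/25)
  seg 3: up by d9 = -687/200 → (-159/10, -783/200)
  seg 4: right by d5 = 27/20 → (-291/20, -783/200)
  seg 5: down by d2 = 2 → (-291/20, -1183/200)
  seg 6: left by d10 = 12/25 → (-1503/100, -1183/200)
  seg 7: down by d7 = 12/5 → (-1503/100, -1663/200)
  seg 8: up by d1 = 13/2 → (-1503/100, -363/200)

d4 = 41/5
d5 = 27/20
d6 = 159/10
d7 = 12/5
d8 = 81/20
d9 = -687/200
d10 = 12/25
endpoint = (-1503/100, -363/200)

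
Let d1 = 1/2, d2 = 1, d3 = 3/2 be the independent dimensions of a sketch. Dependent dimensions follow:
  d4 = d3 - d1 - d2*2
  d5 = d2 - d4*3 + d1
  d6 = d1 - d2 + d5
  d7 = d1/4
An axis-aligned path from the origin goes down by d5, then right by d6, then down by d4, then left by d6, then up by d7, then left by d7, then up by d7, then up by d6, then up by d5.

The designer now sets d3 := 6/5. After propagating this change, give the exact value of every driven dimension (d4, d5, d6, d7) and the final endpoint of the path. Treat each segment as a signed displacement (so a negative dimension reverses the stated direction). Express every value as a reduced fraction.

d4 = -13/10
d5 = 27/5
d6 = 49/10
d7 = 1/8
endpoint = (-1/8, 129/20)

Apply edit: d3 := 6/5
  d4 = d3 - d1 - d2*2 = -13/10
  d5 = d2 - d4*3 + d1 = 27/5
  d6 = d1 - d2 + d5 = 49/10
  d7 = d1/4 = 1/8
Walk from origin (0, 0):
  seg 1: down by d5 = 27/5 → (0, -27/5)
  seg 2: right by d6 = 49/10 → (49/10, -27/5)
  seg 3: down by d4 = -13/10 → (49/10, -41/10)
  seg 4: left by d6 = 49/10 → (0, -41/10)
  seg 5: up by d7 = 1/8 → (0, -159/40)
  seg 6: left by d7 = 1/8 → (-1/8, -159/40)
  seg 7: up by d7 = 1/8 → (-1/8, -77/20)
  seg 8: up by d6 = 49/10 → (-1/8, 21/20)
  seg 9: up by d5 = 27/5 → (-1/8, 129/20)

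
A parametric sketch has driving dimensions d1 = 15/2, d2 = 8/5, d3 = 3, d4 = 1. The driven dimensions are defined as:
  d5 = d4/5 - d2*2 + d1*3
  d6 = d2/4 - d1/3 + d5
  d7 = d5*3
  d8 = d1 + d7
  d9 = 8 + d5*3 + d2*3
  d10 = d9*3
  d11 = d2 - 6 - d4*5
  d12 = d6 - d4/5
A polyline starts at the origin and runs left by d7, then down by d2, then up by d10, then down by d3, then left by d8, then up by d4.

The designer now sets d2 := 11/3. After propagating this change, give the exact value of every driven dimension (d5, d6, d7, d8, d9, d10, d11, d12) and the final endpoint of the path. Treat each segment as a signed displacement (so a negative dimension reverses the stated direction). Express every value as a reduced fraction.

d5 = 461/30
d6 = 827/60
d7 = 461/10
d8 = 268/5
d9 = 651/10
d10 = 1953/10
d11 = -22/3
d12 = 163/12
endpoint = (-997/10, 5689/30)

Apply edit: d2 := 11/3
  d5 = d4/5 - d2*2 + d1*3 = 461/30
  d6 = d2/4 - d1/3 + d5 = 827/60
  d7 = d5*3 = 461/10
  d8 = d1 + d7 = 268/5
  d9 = 8 + d5*3 + d2*3 = 651/10
  d10 = d9*3 = 1953/10
  d11 = d2 - 6 - d4*5 = -22/3
  d12 = d6 - d4/5 = 163/12
Walk from origin (0, 0):
  seg 1: left by d7 = 461/10 → (-461/10, 0)
  seg 2: down by d2 = 11/3 → (-461/10, -11/3)
  seg 3: up by d10 = 1953/10 → (-461/10, 5749/30)
  seg 4: down by d3 = 3 → (-461/10, 5659/30)
  seg 5: left by d8 = 268/5 → (-997/10, 5659/30)
  seg 6: up by d4 = 1 → (-997/10, 5689/30)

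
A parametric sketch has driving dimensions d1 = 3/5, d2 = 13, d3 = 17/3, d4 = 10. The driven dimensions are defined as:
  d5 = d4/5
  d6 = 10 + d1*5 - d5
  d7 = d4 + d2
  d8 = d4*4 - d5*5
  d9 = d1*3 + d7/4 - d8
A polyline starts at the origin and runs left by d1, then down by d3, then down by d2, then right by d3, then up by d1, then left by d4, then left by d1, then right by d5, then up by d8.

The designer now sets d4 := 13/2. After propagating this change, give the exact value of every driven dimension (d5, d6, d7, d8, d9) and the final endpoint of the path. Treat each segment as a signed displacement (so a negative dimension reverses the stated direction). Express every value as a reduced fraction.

d5 = 13/10
d6 = 117/10
d7 = 39/2
d8 = 39/2
d9 = -513/40
endpoint = (-11/15, 43/30)

Apply edit: d4 := 13/2
  d5 = d4/5 = 13/10
  d6 = 10 + d1*5 - d5 = 117/10
  d7 = d4 + d2 = 39/2
  d8 = d4*4 - d5*5 = 39/2
  d9 = d1*3 + d7/4 - d8 = -513/40
Walk from origin (0, 0):
  seg 1: left by d1 = 3/5 → (-3/5, 0)
  seg 2: down by d3 = 17/3 → (-3/5, -17/3)
  seg 3: down by d2 = 13 → (-3/5, -56/3)
  seg 4: right by d3 = 17/3 → (76/15, -56/3)
  seg 5: up by d1 = 3/5 → (76/15, -271/15)
  seg 6: left by d4 = 13/2 → (-43/30, -271/15)
  seg 7: left by d1 = 3/5 → (-61/30, -271/15)
  seg 8: right by d5 = 13/10 → (-11/15, -271/15)
  seg 9: up by d8 = 39/2 → (-11/15, 43/30)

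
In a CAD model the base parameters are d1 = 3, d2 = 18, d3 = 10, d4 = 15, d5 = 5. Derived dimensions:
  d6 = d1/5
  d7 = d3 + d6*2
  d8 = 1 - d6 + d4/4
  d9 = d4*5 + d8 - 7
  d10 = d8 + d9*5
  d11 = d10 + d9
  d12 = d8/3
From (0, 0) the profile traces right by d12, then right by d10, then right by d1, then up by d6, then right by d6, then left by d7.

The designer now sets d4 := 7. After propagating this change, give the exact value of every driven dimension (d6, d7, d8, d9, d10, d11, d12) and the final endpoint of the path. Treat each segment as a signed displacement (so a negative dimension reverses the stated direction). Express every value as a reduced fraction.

Apply edit: d4 := 7
  d6 = d1/5 = 3/5
  d7 = d3 + d6*2 = 56/5
  d8 = 1 - d6 + d4/4 = 43/20
  d9 = d4*5 + d8 - 7 = 603/20
  d10 = d8 + d9*5 = 1529/10
  d11 = d10 + d9 = 3661/20
  d12 = d8/3 = 43/60
Walk from origin (0, 0):
  seg 1: right by d12 = 43/60 → (43/60, 0)
  seg 2: right by d10 = 1529/10 → (9217/60, 0)
  seg 3: right by d1 = 3 → (9397/60, 0)
  seg 4: up by d6 = 3/5 → (9397/60, 3/5)
  seg 5: right by d6 = 3/5 → (9433/60, 3/5)
  seg 6: left by d7 = 56/5 → (8761/60, 3/5)

d6 = 3/5
d7 = 56/5
d8 = 43/20
d9 = 603/20
d10 = 1529/10
d11 = 3661/20
d12 = 43/60
endpoint = (8761/60, 3/5)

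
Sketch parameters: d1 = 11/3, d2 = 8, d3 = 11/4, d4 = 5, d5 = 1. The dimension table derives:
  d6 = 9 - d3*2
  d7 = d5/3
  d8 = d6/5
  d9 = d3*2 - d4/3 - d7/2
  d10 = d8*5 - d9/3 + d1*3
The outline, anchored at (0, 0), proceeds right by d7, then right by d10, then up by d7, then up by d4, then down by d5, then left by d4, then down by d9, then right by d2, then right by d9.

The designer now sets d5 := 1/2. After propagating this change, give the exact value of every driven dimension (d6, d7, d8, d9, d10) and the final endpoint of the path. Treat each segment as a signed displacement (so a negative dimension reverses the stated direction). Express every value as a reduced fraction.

Apply edit: d5 := 1/2
  d6 = 9 - d3*2 = 7/2
  d7 = d5/3 = 1/6
  d8 = d6/5 = 7/10
  d9 = d3*2 - d4/3 - d7/2 = 15/4
  d10 = d8*5 - d9/3 + d1*3 = 53/4
Walk from origin (0, 0):
  seg 1: right by d7 = 1/6 → (1/6, 0)
  seg 2: right by d10 = 53/4 → (161/12, 0)
  seg 3: up by d7 = 1/6 → (161/12, 1/6)
  seg 4: up by d4 = 5 → (161/12, 31/6)
  seg 5: down by d5 = 1/2 → (161/12, 14/3)
  seg 6: left by d4 = 5 → (101/12, 14/3)
  seg 7: down by d9 = 15/4 → (101/12, 11/12)
  seg 8: right by d2 = 8 → (197/12, 11/12)
  seg 9: right by d9 = 15/4 → (121/6, 11/12)

d6 = 7/2
d7 = 1/6
d8 = 7/10
d9 = 15/4
d10 = 53/4
endpoint = (121/6, 11/12)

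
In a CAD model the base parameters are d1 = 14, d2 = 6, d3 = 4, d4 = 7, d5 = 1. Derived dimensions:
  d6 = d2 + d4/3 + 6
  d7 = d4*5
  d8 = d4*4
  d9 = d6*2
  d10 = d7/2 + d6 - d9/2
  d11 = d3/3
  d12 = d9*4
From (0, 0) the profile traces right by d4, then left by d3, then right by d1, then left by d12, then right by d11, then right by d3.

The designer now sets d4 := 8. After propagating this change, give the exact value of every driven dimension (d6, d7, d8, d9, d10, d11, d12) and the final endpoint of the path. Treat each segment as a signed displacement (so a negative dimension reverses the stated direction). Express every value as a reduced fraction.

d6 = 44/3
d7 = 40
d8 = 32
d9 = 88/3
d10 = 20
d11 = 4/3
d12 = 352/3
endpoint = (-94, 0)

Apply edit: d4 := 8
  d6 = d2 + d4/3 + 6 = 44/3
  d7 = d4*5 = 40
  d8 = d4*4 = 32
  d9 = d6*2 = 88/3
  d10 = d7/2 + d6 - d9/2 = 20
  d11 = d3/3 = 4/3
  d12 = d9*4 = 352/3
Walk from origin (0, 0):
  seg 1: right by d4 = 8 → (8, 0)
  seg 2: left by d3 = 4 → (4, 0)
  seg 3: right by d1 = 14 → (18, 0)
  seg 4: left by d12 = 352/3 → (-298/3, 0)
  seg 5: right by d11 = 4/3 → (-98, 0)
  seg 6: right by d3 = 4 → (-94, 0)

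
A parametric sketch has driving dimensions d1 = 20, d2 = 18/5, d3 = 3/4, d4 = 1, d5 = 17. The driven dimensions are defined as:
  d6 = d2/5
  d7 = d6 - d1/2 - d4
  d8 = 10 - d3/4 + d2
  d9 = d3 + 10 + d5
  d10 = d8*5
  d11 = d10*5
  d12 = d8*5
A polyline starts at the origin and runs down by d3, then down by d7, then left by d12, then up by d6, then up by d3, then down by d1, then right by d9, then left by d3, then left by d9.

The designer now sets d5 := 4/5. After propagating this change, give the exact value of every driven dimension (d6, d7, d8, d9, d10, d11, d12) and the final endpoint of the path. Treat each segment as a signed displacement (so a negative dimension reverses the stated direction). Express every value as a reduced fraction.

Apply edit: d5 := 4/5
  d6 = d2/5 = 18/25
  d7 = d6 - d1/2 - d4 = -257/25
  d8 = 10 - d3/4 + d2 = 1073/80
  d9 = d3 + 10 + d5 = 231/20
  d10 = d8*5 = 1073/16
  d11 = d10*5 = 5365/16
  d12 = d8*5 = 1073/16
Walk from origin (0, 0):
  seg 1: down by d3 = 3/4 → (0, -3/4)
  seg 2: down by d7 = -257/25 → (0, 953/100)
  seg 3: left by d12 = 1073/16 → (-1073/16, 953/100)
  seg 4: up by d6 = 18/25 → (-1073/16, 41/4)
  seg 5: up by d3 = 3/4 → (-1073/16, 11)
  seg 6: down by d1 = 20 → (-1073/16, -9)
  seg 7: right by d9 = 231/20 → (-4441/80, -9)
  seg 8: left by d3 = 3/4 → (-4501/80, -9)
  seg 9: left by d9 = 231/20 → (-1085/16, -9)

d6 = 18/25
d7 = -257/25
d8 = 1073/80
d9 = 231/20
d10 = 1073/16
d11 = 5365/16
d12 = 1073/16
endpoint = (-1085/16, -9)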